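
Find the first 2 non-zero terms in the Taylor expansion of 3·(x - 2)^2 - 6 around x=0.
6 - 12·x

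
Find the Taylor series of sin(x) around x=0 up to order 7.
-x^7/5040 + x^5/120 - x^3/6 + x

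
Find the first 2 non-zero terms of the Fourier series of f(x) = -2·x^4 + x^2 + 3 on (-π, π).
(-100 + 16·π^2)·cos(x) - 2·π^4/5 + 3 + π^2/3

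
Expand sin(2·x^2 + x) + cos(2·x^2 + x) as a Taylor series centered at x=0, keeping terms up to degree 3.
-13·x^3/6 + 3·x^2/2 + x + 1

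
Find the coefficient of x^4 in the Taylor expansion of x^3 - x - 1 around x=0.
Expand to order 4: x^3 - x - 1 = x^3 - x - 1 + O(x^5).
The coefficient of x^4 is 0.

Final answer: 0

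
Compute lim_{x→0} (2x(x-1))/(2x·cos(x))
Both numerator and denominator → 0 as x → 0; this is a 0/0 indeterminate form.
Expand each to leading order near x = 0: numerator ~ -2·x, denominator ~ 2·x.
The limit of the ratio is -1.

Final answer: -1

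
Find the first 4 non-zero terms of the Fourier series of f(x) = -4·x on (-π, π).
-8·sin(x) + 4·sin(2·x) - 8·sin(3·x)/3 + 2·sin(4·x)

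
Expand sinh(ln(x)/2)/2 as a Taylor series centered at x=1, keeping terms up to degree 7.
(x - 1)/4 - (x - 1)^2/8 + 3·(x - 1)^3/32 - 5·(x - 1)^4/64 + 35·(x - 1)^5/512 - 63·(x - 1)^6/1024 + 231·(x - 1)^7/4096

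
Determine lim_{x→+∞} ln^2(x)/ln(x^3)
This is an ∞/∞ indeterminate form as x → +∞.
Write ln(x^3) = 3·ln(x), reducing the quotient to ln(x)/3 → ∞.
Limit = ∞.

Final answer: ∞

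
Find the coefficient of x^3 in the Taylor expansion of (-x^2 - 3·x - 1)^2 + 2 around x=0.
Expand to order 3: (-x^2 - 3·x - 1)^2 + 2 = 6·x^3 + 11·x^2 + 6·x + 3 + O(x^4).
The coefficient of x^3 is 6.

Final answer: 6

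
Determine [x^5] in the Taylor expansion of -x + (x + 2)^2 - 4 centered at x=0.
Expand to order 5: -x + (x + 2)^2 - 4 = x^2 + 3·x + O(x^6).
The coefficient of x^5 is 0.

Final answer: 0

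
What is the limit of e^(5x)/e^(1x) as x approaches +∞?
This is an ∞/∞ indeterminate form as x → +∞.
Rewrite e^(5x)/e^(1x) = e^((5−1)x) = e^(4x); the exponent coefficient is 4 > 0 so e^(4x) → ∞.
Limit = ∞.

Final answer: ∞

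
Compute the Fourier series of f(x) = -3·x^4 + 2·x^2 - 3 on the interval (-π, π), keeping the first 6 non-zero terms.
(-152 + 24·π^2)·cos(x) + (11 - 6·π^2)·cos(2·x) + (-8/3 + 8·π^2/3)·cos(3·x) + (17/16 - 3·π^2/2)·cos(4·x) + (-344/625 + 24·π^2/25)·cos(5·x) - 3·π^4/5 - 3 + 2·π^2/3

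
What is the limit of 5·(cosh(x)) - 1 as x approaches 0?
Direct substitution at x = 0 gives 4.

Final answer: 4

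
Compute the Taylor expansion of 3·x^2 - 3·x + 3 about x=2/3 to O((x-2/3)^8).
7/3 + (x - 2/3) + 3·(x - 2/3)^2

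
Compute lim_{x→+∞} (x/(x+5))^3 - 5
As x → +∞: x/(x+5) = 1/(1 + 5/x) → 1, and the 3rd power of a limit-1 base also → 1; with the additive constant, 1 - 5 = -4.
Limit = -4.

Final answer: -4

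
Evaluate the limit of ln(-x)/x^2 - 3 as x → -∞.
The quotient is an ∞/∞ indeterminate form as x → -∞.
Compare growth rates of the dominant terms (exponentials ≫ polynomials ≫ logarithms), or apply L'Hôpital's rule; the quotient → 0.
Adding the constant: 0 - 3 = -3. Limit = -3.

Final answer: -3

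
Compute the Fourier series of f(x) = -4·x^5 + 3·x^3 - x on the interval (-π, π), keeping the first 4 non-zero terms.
(-998 - 8·π^4 + 166·π^2)·sin(x) + (-23·π^2 + 71/2 + 4·π^4)·sin(2·x) + (-8·π^4/3 - 482/81 + 214·π^2/27)·sin(3·x) + (-4·π^2 + 2 + 2·π^4)·sin(4·x)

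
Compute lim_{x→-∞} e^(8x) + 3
Evaluate the dominant behaviour as x → -∞; each term tends to a finite value or vanishes.
Limit = 3.

Final answer: 3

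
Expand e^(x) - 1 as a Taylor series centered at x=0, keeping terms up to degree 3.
x^3/6 + x^2/2 + x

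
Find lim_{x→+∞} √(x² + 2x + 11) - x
As x → +∞: multiply by the conjugate to get (2x+11)/(√(x²+2x+11)+x); the denominator ~ 2x, so the limit is 2/2 = 1.
Limit = 1.

Final answer: 1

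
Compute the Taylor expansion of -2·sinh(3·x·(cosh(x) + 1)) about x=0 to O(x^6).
-3677·x^5/20 - 75·x^3 - 12·x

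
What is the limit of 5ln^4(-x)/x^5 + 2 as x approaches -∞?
The quotient is an ∞/∞ indeterminate form as x → -∞.
Compare growth rates of the dominant terms (exponentials ≫ polynomials ≫ logarithms), or apply L'Hôpital's rule; the quotient → 0.
Adding the constant: 0 + 2 = 2. Limit = 2.

Final answer: 2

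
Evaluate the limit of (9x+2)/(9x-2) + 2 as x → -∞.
Evaluate the dominant behaviour as x → -∞; each term tends to a finite value or vanishes.
Limit = 3.

Final answer: 3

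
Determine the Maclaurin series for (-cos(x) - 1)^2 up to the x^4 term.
5·x^4/12 - 2·x^2 + 4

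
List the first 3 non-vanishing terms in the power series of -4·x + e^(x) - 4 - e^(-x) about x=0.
x^3/3 - 2·x - 4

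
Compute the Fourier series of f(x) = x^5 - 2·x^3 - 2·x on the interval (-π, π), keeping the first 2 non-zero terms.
(-44·π^2 + 2·π^4 + 260)·sin(x) + (-π^4 - 17/2 + 7·π^2)·sin(2·x)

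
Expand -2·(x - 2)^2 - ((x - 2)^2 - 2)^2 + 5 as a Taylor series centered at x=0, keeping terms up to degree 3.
8·x^3 - 22·x^2 + 24·x - 7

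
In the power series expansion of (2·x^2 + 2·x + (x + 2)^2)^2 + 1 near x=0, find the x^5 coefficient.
Expand to order 5: (2·x^2 + 2·x + (x + 2)^2)^2 + 1 = 9·x^4 + 36·x^3 + 60·x^2 + 48·x + 17 + O(x^6).
The coefficient of x^5 is 0.

Final answer: 0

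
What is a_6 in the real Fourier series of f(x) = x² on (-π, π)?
a_6 = (1/π) ∫_{-π}^{π} f(x)·cos(6x) dx.
Evaluate the integral (use parity and integration by parts as needed): a_6 = 1/9.

Final answer: 1/9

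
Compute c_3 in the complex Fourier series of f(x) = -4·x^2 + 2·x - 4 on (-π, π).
Compute the real Fourier coefficients first: a_3 = 16/9, b_3 = 4/3.
Then c_3 = (a_3 − i·b_3)/2 = 8/9 - 2·i/3.

Final answer: 8/9 - 2·i/3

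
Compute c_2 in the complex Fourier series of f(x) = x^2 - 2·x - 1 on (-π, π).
Compute the real Fourier coefficients first: a_2 = 1, b_2 = 2.
Then c_2 = (a_2 − i·b_2)/2 = 1/2 - i.

Final answer: 1/2 - i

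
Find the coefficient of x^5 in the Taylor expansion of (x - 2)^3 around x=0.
Expand to order 5: (x - 2)^3 = x^3 - 6·x^2 + 12·x - 8 + O(x^6).
The coefficient of x^5 is 0.

Final answer: 0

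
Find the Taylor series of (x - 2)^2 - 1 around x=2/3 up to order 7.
7/9 - 8·(x - 2/3)/3 + (x - 2/3)^2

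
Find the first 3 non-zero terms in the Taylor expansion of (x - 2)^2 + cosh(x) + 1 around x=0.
3·x^2/2 - 4·x + 6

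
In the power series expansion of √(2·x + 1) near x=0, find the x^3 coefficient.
Expand to order 3: √(2·x + 1) = x^3/2 - x^2/2 + x + 1 + O(x^4).
The coefficient of x^3 is 1/2.

Final answer: 1/2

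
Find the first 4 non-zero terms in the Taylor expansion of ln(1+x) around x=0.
-x^4/4 + x^3/3 - x^2/2 + x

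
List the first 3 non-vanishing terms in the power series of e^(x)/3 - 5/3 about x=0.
x^2/6 + x/3 - 4/3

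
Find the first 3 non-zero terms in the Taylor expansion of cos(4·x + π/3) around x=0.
-4·x^2 - 2·√(3)·x + 1/2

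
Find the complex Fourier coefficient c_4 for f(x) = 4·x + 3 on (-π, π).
Compute the real Fourier coefficients first: a_4 = 0, b_4 = -2.
Then c_4 = (a_4 − i·b_4)/2 = i.

Final answer: i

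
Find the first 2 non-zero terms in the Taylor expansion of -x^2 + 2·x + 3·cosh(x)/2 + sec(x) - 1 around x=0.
2·x + 3/2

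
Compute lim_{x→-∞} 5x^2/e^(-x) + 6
The quotient is an ∞/∞ indeterminate form as x → -∞.
Compare growth rates of the dominant terms (exponentials ≫ polynomials ≫ logarithms), or apply L'Hôpital's rule; the quotient → 0.
Adding the constant: 0 + 6 = 6. Limit = 6.

Final answer: 6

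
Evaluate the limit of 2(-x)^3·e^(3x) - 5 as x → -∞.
The product is a 0·∞ indeterminate form at x → -∞.
Rewrite the product as 2(-x)^3 / e^(-3x) (an ∞/∞ form) and apply L'Hôpital, or use the standard hierarchy e^(3|x|) ≫ |(-x)^3| as x → -∞.
The indeterminate product → 0, so the limit = -5.

Final answer: -5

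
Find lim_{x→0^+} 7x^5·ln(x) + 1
The product is a 0·∞ indeterminate form at x → 0⁺.
Rewrite the product as 7·ln(x) / x^(-5) and apply L'Hôpital, or use the standard hierarchy x^(-5) ≫ |ln x| as x → 0⁺.
The indeterminate product → 0, so the limit = 1.

Final answer: 1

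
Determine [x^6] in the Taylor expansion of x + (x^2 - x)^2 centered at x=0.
Expand to order 6: x + (x^2 - x)^2 = x^4 - 2·x^3 + x^2 + x + O(x^7).
The coefficient of x^6 is 0.

Final answer: 0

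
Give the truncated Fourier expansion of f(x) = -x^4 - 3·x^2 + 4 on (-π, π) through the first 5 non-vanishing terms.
(-36 + 8·π^2)·cos(x) - 2·π^2·cos(2·x) + (20/27 + 8·π^2/9)·cos(3·x) + (-π^2/2 - 9/16)·cos(4·x) - π^4/5 - π^2 + 4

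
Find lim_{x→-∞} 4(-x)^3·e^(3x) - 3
The product is a 0·∞ indeterminate form at x → -∞.
Rewrite the product as 4(-x)^3 / e^(-3x) (an ∞/∞ form) and apply L'Hôpital, or use the standard hierarchy e^(3|x|) ≫ |(-x)^3| as x → -∞.
The indeterminate product → 0, so the limit = -3.

Final answer: -3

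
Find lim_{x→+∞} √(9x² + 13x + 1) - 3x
As x → +∞: multiply by the conjugate to get (13x+1)/(√(9x²+13x+1)+3x); the denominator ~ 6x, so the limit is 13/6.
Limit = 13/6.

Final answer: 13/6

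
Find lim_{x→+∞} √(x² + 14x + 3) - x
This is an ∞ − ∞ indeterminate form.
Multiply and divide by the conjugate √(x²+14x + 3) + x; the x² terms cancel, leaving (14x + 3)/(√(x²+14x + 3)+x) → 14/2 = 7.
Limit = 7.

Final answer: 7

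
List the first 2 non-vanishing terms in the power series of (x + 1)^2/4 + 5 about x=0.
x/2 + 21/4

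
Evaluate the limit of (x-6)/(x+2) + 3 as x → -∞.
Evaluate the dominant behaviour as x → -∞; each term tends to a finite value or vanishes.
Limit = 4.

Final answer: 4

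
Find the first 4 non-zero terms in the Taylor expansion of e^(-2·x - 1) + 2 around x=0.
-4·x^3·e^(-1)/3 + 2·x^2·e^(-1) - 2·x·e^(-1) + e^(-1) + 2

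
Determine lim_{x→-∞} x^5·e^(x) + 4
The product is a 0·∞ indeterminate form at x → -∞.
Rewrite the product as x^5 / e^(-x) (an ∞/∞ form) and apply L'Hôpital, or use the standard hierarchy e^(|x|) ≫ |x^5| as x → -∞.
The indeterminate product → 0, so the limit = 4.

Final answer: 4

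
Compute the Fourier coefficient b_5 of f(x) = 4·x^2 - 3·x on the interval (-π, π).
b_5 = (1/π) ∫_{-π}^{π} f(x)·sin(5x) dx.
Evaluate the integral (use parity and integration by parts as needed): b_5 = -6/5.

Final answer: -6/5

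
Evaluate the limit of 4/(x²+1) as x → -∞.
Evaluate the dominant behaviour as x → -∞; each term tends to a finite value or vanishes.
Limit = 0.

Final answer: 0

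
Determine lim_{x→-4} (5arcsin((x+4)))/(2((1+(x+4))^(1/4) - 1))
Both numerator and denominator → 0 as x → -4; this is a 0/0 indeterminate form.
Expand each to leading order near x = -4: numerator ~ 5·(x + 4), denominator ~ (x + 4)/2.
The limit of the ratio is 10.

Final answer: 10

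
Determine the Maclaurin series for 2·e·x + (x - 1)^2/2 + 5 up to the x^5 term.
x^2/2 + x·(-1 + 2·e) + 11/2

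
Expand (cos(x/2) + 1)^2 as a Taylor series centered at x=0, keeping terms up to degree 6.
-17·x^6/23040 + 5·x^4/192 - x^2/2 + 4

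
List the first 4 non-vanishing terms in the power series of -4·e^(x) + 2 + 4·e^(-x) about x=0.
-x^5/15 - 4·x^3/3 - 8·x + 2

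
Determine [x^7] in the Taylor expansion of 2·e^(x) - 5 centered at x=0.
Expand to order 7: 2·e^(x) - 5 = x^7/2520 + x^6/360 + x^5/60 + x^4/12 + x^3/3 + x^2 + 2·x - 3 + O(x^8).
The coefficient of x^7 is 1/2520.

Final answer: 1/2520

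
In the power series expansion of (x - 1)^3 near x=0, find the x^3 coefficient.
Expand to order 3: (x - 1)^3 = x^3 - 3·x^2 + 3·x - 1 + O(x^4).
The coefficient of x^3 is 1.

Final answer: 1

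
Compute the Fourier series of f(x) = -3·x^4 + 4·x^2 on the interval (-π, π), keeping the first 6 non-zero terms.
(-160 + 24·π^2)·cos(x) + (13 - 6·π^2)·cos(2·x) + (-32/9 + 8·π^2/3)·cos(3·x) + (25/16 - 3·π^2/2)·cos(4·x) + (-544/625 + 24·π^2/25)·cos(5·x) - 3·π^4/5 + 4·π^2/3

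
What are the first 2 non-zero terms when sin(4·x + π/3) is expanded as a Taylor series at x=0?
2·x + √(3)/2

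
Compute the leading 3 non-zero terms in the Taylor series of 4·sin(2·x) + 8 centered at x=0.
-16·x^3/3 + 8·x + 8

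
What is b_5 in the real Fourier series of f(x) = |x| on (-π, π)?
b_5 = (1/π) ∫_{-π}^{π} f(x)·sin(5x) dx.
Evaluate the integral (use parity and integration by parts as needed): b_5 = 0.

Final answer: 0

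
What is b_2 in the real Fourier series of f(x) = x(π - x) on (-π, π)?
b_2 = (1/π) ∫_{-π}^{π} f(x)·sin(2x) dx.
Evaluate the integral (use parity and integration by parts as needed): b_2 = -π.

Final answer: -π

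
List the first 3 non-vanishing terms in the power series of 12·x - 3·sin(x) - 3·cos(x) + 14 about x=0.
3·x^2/2 + 9·x + 11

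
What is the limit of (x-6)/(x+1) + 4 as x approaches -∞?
Evaluate the dominant behaviour as x → -∞; each term tends to a finite value or vanishes.
Limit = 5.

Final answer: 5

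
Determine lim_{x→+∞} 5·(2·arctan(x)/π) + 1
Evaluate the dominant behaviour as x → +∞; each term tends to a finite value or vanishes.
Limit = 6.

Final answer: 6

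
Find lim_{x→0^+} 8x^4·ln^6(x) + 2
The product is a 0·∞ indeterminate form at x → 0⁺.
Rewrite the product as 8·ln^6(x) / x^(-4) and apply L'Hôpital, or use the standard hierarchy x^(-4) ≫ |ln x|^6 as x → 0⁺.
The indeterminate product → 0, so the limit = 2.

Final answer: 2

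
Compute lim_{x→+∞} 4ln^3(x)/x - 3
The quotient is an ∞/∞ indeterminate form as x → +∞.
The polynomial denominator x dominates the logarithmic numerator (any positive power of x ≫ ln^3(x) as x → ∞), so the quotient → 0.
Adding the constant: 0 - 3 = -3. Limit = -3.

Final answer: -3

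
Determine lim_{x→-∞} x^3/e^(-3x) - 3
The quotient is an ∞/∞ indeterminate form as x → -∞.
Compare growth rates of the dominant terms (exponentials ≫ polynomials ≫ logarithms), or apply L'Hôpital's rule; the quotient → 0.
Adding the constant: 0 - 3 = -3. Limit = -3.

Final answer: -3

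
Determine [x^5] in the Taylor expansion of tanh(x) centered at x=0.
Expand to order 5: tanh(x) = 2·x^5/15 - x^3/3 + x + O(x^6).
The coefficient of x^5 is 2/15.

Final answer: 2/15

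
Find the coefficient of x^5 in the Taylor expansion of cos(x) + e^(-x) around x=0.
Expand to order 5: cos(x) + e^(-x) = -x^5/120 + x^4/12 - x^3/6 - x + 2 + O(x^6).
The coefficient of x^5 is -1/120.

Final answer: -1/120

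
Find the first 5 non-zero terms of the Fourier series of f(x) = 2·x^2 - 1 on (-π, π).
-8·cos(x) + 2·cos(2·x) - 8·cos(3·x)/9 + cos(4·x)/2 - 1 + 2·π^2/3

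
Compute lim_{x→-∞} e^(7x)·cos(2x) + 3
Evaluate the dominant behaviour as x → -∞; each term tends to a finite value or vanishes.
Limit = 3.

Final answer: 3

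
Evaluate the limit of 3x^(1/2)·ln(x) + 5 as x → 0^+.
The product is a 0·∞ indeterminate form at x → 0⁺.
Rewrite the product as 3·ln(x) / x^(-1/2) and apply L'Hôpital, or use the standard hierarchy x^(-1/2) ≫ |ln x| as x → 0⁺.
The indeterminate product → 0, so the limit = 5.

Final answer: 5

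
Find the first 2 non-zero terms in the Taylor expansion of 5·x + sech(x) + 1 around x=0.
5·x + 2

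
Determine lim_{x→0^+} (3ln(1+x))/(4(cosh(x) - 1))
Both numerator and denominator → 0 as x → 0^+; this is a 0/0 indeterminate form.
Expand each to leading order near x = 0: numerator ~ 3·x, denominator ~ 2·x^2.
The limit of the ratio is ∞.

Final answer: ∞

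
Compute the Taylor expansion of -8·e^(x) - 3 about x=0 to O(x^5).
-x^4/3 - 4·x^3/3 - 4·x^2 - 8·x - 11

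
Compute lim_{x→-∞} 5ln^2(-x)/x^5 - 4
The quotient is an ∞/∞ indeterminate form as x → -∞.
Compare growth rates of the dominant terms (exponentials ≫ polynomials ≫ logarithms), or apply L'Hôpital's rule; the quotient → 0.
Adding the constant: 0 - 4 = -4. Limit = -4.

Final answer: -4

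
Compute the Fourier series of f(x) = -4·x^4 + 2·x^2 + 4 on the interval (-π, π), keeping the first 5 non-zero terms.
(-200 + 32·π^2)·cos(x) + (14 - 8·π^2)·cos(2·x) + (-88/27 + 32·π^2/9)·cos(3·x) + (5/4 - 2·π^2)·cos(4·x) - 4·π^4/5 + 4 + 2·π^2/3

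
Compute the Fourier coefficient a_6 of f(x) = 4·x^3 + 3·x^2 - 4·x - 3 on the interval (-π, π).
a_6 = (1/π) ∫_{-π}^{π} f(x)·cos(6x) dx.
Evaluate the integral (use parity and integration by parts as needed): a_6 = 1/3.

Final answer: 1/3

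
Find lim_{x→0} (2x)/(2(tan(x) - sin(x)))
Both numerator and denominator → 0 as x → 0; this is a 0/0 indeterminate form.
Expand each to leading order near x = 0: numerator ~ 2·x, denominator ~ x^3.
The limit of the ratio is ∞.

Final answer: ∞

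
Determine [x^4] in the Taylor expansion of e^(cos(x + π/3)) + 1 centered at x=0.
Expand to order 4: e^(cos(x + π/3)) + 1 = -55·x^4·e^(1/2)/384 + 7·√(3)·x^3·e^(1/2)/48 + x^2·e^(1/2)/8 - √(3)·x·e^(1/2)/2 + 1 + e^(1/2) + O(x^5).
The coefficient of x^4 is -55·e^(1/2)/384.

Final answer: -55·e^(1/2)/384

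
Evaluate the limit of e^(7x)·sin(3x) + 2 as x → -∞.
Evaluate the dominant behaviour as x → -∞; each term tends to a finite value or vanishes.
Limit = 2.

Final answer: 2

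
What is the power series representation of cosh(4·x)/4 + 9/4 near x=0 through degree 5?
8·x^4/3 + 2·x^2 + 5/2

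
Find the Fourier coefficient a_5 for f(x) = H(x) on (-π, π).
a_5 = (1/π) ∫_{-π}^{π} f(x)·cos(5x) dx.
Evaluate the integral (use parity and integration by parts as needed): a_5 = 0.

Final answer: 0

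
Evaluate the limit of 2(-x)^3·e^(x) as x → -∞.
This is a 0·∞ indeterminate form at x → -∞.
Rewrite the product as 2(-x)^3 / e^(-x) (an ∞/∞ form) and apply L'Hôpital, or use the standard hierarchy e^(|x|) ≫ |(-x)^3| as x → -∞.
The indeterminate product → 0, so the limit = 0.

Final answer: 0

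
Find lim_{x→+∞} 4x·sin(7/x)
As x → +∞: let u = 7/x → 0⁺; then 4·x·sin(7/x) = 4·7·sin(u)/u → 4·7·1 = 28.
Limit = 28.

Final answer: 28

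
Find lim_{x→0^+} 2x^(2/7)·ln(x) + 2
The product is a 0·∞ indeterminate form at x → 0⁺.
Rewrite the product as 2·ln(x) / x^(-2/7) and apply L'Hôpital, or use the standard hierarchy x^(-2/7) ≫ |ln x| as x → 0⁺.
The indeterminate product → 0, so the limit = 2.

Final answer: 2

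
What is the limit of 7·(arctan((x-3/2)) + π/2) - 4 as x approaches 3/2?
Direct substitution at x = 3/2 gives -4 + 7·π/2.

Final answer: -4 + 7·π/2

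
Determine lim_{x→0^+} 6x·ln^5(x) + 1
The product is a 0·∞ indeterminate form at x → 0⁺.
Rewrite the product as 6·ln^5(x) / x^(-1) and apply L'Hôpital, or use the standard hierarchy x^(-1) ≫ |ln x|^5 as x → 0⁺.
The indeterminate product → 0, so the limit = 1.

Final answer: 1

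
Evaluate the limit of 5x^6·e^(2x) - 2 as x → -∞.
The product is a 0·∞ indeterminate form at x → -∞.
Rewrite the product as 5x^6 / e^(-2x) (an ∞/∞ form) and apply L'Hôpital, or use the standard hierarchy e^(2|x|) ≫ |x^6| as x → -∞.
The indeterminate product → 0, so the limit = -2.

Final answer: -2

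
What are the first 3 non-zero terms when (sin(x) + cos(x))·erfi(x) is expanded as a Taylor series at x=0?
-x^3/(3·√(π)) + 2·x^2/√(π) + 2·x/√(π)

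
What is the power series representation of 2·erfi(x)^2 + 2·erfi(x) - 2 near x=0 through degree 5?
2·x^5/(5·√(π)) + 16·x^4/(3·π) + 4·x^3/(3·√(π)) + 8·x^2/π + 4·x/√(π) - 2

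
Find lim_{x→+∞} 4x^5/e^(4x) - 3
The quotient is an ∞/∞ indeterminate form as x → +∞.
The exponential denominator e^(4x) dominates the polynomial numerator (e^x ≫ x^5 as x → ∞), so the quotient → 0.
Adding the constant: 0 - 3 = -3. Limit = -3.

Final answer: -3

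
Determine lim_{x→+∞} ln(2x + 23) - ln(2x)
This is an ∞ − ∞ indeterminate form.
Combine the logarithms: ln(2x+23) − ln(2x) = ln((2x+23)/(2x)) = ln(1 + 23/(2x)) → ln(1) = 0.
Limit = 0.

Final answer: 0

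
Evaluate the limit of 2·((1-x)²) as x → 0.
Direct substitution at x = 0 gives 2.

Final answer: 2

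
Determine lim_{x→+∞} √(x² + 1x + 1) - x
This is an ∞ − ∞ indeterminate form.
Multiply and divide by the conjugate √(x²+1x + 1) + x; the x² terms cancel, leaving (1x + 1)/(√(x²+1x + 1)+x) → 1/2.
Limit = 1/2.

Final answer: 1/2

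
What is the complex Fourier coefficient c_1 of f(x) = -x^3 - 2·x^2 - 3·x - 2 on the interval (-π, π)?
Compute the real Fourier coefficients first: a_1 = 8, b_1 = 6 - 2·π^2.
Then c_1 = (a_1 − i·b_1)/2 = 4 - 3·i + i·π^2.

Final answer: 4 - 3·i + i·π^2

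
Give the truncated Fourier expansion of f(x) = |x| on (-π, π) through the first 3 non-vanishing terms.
-4·cos(x)/π - 4·cos(3·x)/(9·π) + π/2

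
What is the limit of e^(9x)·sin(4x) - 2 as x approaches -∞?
Evaluate the dominant behaviour as x → -∞; each term tends to a finite value or vanishes.
Limit = -2.

Final answer: -2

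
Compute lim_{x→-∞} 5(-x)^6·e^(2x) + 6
The product is a 0·∞ indeterminate form at x → -∞.
Rewrite the product as 5(-x)^6 / e^(-2x) (an ∞/∞ form) and apply L'Hôpital, or use the standard hierarchy e^(2|x|) ≫ |(-x)^6| as x → -∞.
The indeterminate product → 0, so the limit = 6.

Final answer: 6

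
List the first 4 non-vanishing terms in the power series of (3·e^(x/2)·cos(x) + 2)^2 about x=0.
-41·x^3/4 - 9·x^2 + 15·x + 25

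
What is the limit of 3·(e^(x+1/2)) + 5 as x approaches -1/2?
Direct substitution at x = -1/2 gives 8.

Final answer: 8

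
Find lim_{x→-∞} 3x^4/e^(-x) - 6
The quotient is an ∞/∞ indeterminate form as x → -∞.
Compare growth rates of the dominant terms (exponentials ≫ polynomials ≫ logarithms), or apply L'Hôpital's rule; the quotient → 0.
Adding the constant: 0 - 6 = -6. Limit = -6.

Final answer: -6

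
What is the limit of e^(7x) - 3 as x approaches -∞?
Evaluate the dominant behaviour as x → -∞; each term tends to a finite value or vanishes.
Limit = -3.

Final answer: -3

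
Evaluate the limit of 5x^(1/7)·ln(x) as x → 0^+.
This is a 0·∞ indeterminate form at x → 0⁺.
Rewrite the product as 5·ln(x) / x^(-1/7) and apply L'Hôpital, or use the standard hierarchy x^(-1/7) ≫ |ln x| as x → 0⁺.
The indeterminate product → 0, so the limit = 0.

Final answer: 0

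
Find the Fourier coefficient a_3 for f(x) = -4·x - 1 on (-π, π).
a_3 = (1/π) ∫_{-π}^{π} f(x)·cos(3x) dx.
Evaluate the integral (use parity and integration by parts as needed): a_3 = 0.

Final answer: 0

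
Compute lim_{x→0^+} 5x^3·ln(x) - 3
The product is a 0·∞ indeterminate form at x → 0⁺.
Rewrite the product as 5·ln(x) / x^(-3) and apply L'Hôpital, or use the standard hierarchy x^(-3) ≫ |ln x| as x → 0⁺.
The indeterminate product → 0, so the limit = -3.

Final answer: -3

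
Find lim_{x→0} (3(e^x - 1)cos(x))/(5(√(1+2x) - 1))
Both numerator and denominator → 0 as x → 0; this is a 0/0 indeterminate form.
Expand each to leading order near x = 0: numerator ~ 3·x, denominator ~ 5·x.
The limit of the ratio is 3/5.

Final answer: 3/5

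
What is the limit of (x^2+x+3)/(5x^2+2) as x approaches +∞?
This is an ∞/∞ indeterminate form as x → +∞.
Divide numerator and denominator by x^2 and let the lower-order terms vanish; the leading terms give 1/5.
Limit = 1/5.

Final answer: 1/5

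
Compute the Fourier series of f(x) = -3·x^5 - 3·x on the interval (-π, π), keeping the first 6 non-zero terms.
(-726 - 6·π^4 + 120·π^2)·sin(x) + (-15·π^2 + 51/2 + 3·π^4)·sin(2·x) + (-2·π^4 - 134/27 + 40·π^2/9)·sin(3·x) + (-15·π^2/8 + 141/64 + 3·π^4/2)·sin(4·x) + (-6·π^4/5 - 894/625 + 24·π^2/25)·sin(5·x) + (-5·π^2/9 + 59/54 + π^4)·sin(6·x)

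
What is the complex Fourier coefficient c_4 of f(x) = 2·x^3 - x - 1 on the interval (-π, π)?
Compute the real Fourier coefficients first: a_4 = 0, b_4 = 7/8 - π^2.
Then c_4 = (a_4 − i·b_4)/2 = -7·i/16 + i·π^2/2.

Final answer: -7·i/16 + i·π^2/2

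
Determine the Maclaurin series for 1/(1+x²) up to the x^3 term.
1 - x^2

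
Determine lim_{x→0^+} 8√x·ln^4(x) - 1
The product is a 0·∞ indeterminate form at x → 0⁺.
Rewrite the product as 8·ln^4(x) / x^(-1/2) and apply L'Hôpital, or use the standard hierarchy x^(-1/2) ≫ |ln x|^4 as x → 0⁺.
The indeterminate product → 0, so the limit = -1.

Final answer: -1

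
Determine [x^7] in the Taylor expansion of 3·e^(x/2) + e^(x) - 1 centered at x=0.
Expand to order 7: 3·e^(x/2) + e^(x) - 1 = 131·x^7/645120 + 67·x^6/46080 + 7·x^5/768 + 19·x^4/384 + 11·x^3/48 + 7·x^2/8 + 5·x/2 + 3 + O(x^8).
The coefficient of x^7 is 131/645120.

Final answer: 131/645120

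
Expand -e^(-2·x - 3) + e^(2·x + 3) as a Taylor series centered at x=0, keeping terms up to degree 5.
x^5·(4·e^(-3)/15 + 4·e^(3)/15) + x^4·(-2·e^(-3)/3 + 2·e^(3)/3) + x^3·(4·e^(-3)/3 + 4·e^(3)/3) + x^2·(-2·e^(-3) + 2·e^(3)) + x·(2·e^(-3) + 2·e^(3)) - e^(-3) + e^(3)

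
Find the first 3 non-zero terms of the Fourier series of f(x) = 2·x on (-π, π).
4·sin(x) - 2·sin(2·x) + 4·sin(3·x)/3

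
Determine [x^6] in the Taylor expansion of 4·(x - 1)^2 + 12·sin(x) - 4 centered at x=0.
Expand to order 6: 4·(x - 1)^2 + 12·sin(x) - 4 = x^5/10 - 2·x^3 + 4·x^2 + 4·x + O(x^7).
The coefficient of x^6 is 0.

Final answer: 0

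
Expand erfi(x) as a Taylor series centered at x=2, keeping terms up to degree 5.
erfi(2) + 2·e^(4)·(x - 2)/√(π) + 4·e^(4)·(x - 2)^2/√(π) + 6·e^(4)·(x - 2)^3/√(π) + 22·e^(4)·(x - 2)^4/(3·√(π)) + 23·e^(4)·(x - 2)^5/(3·√(π))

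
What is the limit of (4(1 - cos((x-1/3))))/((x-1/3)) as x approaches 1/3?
Both numerator and denominator → 0 as x → 1/3; this is a 0/0 indeterminate form.
Expand each to leading order near x = 1/3: numerator ~ 2·(x - 1/3)^2, denominator ~ (x - 1/3).
The limit of the ratio is 0.

Final answer: 0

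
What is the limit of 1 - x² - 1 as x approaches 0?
Direct substitution at x = 0 gives 0.

Final answer: 0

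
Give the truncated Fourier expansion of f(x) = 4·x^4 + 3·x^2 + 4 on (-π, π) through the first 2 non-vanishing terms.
(180 - 32·π^2)·cos(x) + 4 + π^2 + 4·π^4/5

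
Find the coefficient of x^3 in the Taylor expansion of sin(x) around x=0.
Expand to order 3: sin(x) = -x^3/6 + x + O(x^4).
The coefficient of x^3 is -1/6.

Final answer: -1/6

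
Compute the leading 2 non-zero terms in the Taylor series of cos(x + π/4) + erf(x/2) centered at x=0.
x·(-√(2)/2 + 1/√(π)) + √(2)/2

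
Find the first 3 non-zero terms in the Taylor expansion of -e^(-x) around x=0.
-x^2/2 + x - 1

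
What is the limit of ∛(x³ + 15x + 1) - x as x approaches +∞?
This is an ∞ − ∞ indeterminate form.
Multiply by (A² + AB + B²)/(A² + AB + B²) where A = ∛(x³+15x + 1), B = x to use A³ − B³ = (A−B)(A²+AB+B²); the x³ terms cancel, leaving (15x + 1)/(A²+AB+B²) with denominator ~ 3x², so the limit is 0.
Limit = 0.

Final answer: 0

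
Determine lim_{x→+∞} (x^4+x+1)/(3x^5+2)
This is an ∞/∞ indeterminate form as x → +∞.
Divide numerator and denominator by x^5 and let the lower-order terms vanish; the numerator's degree 4 is below the denominator's degree 5, so the quotient → 0.
Limit = 0.

Final answer: 0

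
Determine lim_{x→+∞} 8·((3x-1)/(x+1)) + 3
Evaluate the dominant behaviour as x → +∞; each term tends to a finite value or vanishes.
Limit = 27.

Final answer: 27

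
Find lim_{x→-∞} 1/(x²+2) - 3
Evaluate the dominant behaviour as x → -∞; each term tends to a finite value or vanishes.
Limit = -3.

Final answer: -3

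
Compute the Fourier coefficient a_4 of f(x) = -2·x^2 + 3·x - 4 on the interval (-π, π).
a_4 = (1/π) ∫_{-π}^{π} f(x)·cos(4x) dx.
Evaluate the integral (use parity and integration by parts as needed): a_4 = -1/2.

Final answer: -1/2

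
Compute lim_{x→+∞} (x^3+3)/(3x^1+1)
This is an ∞/∞ indeterminate form as x → +∞.
Divide numerator and denominator by x^3 and let the lower-order terms vanish; the numerator's degree 3 exceeds the denominator's degree 1, so the quotient diverges.
Limit = ∞.

Final answer: ∞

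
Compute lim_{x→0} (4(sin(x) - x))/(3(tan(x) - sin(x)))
Both numerator and denominator → 0 as x → 0; this is a 0/0 indeterminate form.
Expand each to leading order near x = 0: numerator ~ -2·x^3/3, denominator ~ 3·x^3/2.
The limit of the ratio is -4/9.

Final answer: -4/9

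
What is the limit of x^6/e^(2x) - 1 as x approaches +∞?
The quotient is an ∞/∞ indeterminate form as x → +∞.
The exponential denominator e^(2x) dominates the polynomial numerator (e^x ≫ x^6 as x → ∞), so the quotient → 0.
Adding the constant: 0 - 1 = -1. Limit = -1.

Final answer: -1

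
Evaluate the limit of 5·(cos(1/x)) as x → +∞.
Evaluate the dominant behaviour as x → +∞; each term tends to a finite value or vanishes.
Limit = 5.

Final answer: 5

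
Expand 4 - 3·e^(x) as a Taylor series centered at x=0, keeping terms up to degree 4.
-x^4/8 - x^3/2 - 3·x^2/2 - 3·x + 1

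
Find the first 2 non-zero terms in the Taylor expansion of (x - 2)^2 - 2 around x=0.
2 - 4·x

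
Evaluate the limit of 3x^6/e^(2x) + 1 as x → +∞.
The quotient is an ∞/∞ indeterminate form as x → +∞.
The exponential denominator e^(2x) dominates the polynomial numerator (e^x ≫ x^6 as x → ∞), so the quotient → 0.
Adding the constant: 0 + 1 = 1. Limit = 1.

Final answer: 1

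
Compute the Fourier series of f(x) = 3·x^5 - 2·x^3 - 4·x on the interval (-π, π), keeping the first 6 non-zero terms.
(-124·π^2 + 6·π^4 + 736)·sin(x) + (-3·π^4 - 43/2 + 17·π^2)·sin(2·x) + (-52·π^2/9 + 32/27 + 2·π^4)·sin(3·x) + (-3·π^4/2 + 59/64 + 23·π^2/8)·sin(4·x) + (-44·π^2/25 - 736/625 + 6·π^4/5)·sin(5·x) + (-π^4 + 61/54 + 11·π^2/9)·sin(6·x)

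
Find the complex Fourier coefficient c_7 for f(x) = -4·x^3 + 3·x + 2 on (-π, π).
Compute the real Fourier coefficients first: a_7 = 0, b_7 = 342/343 - 8·π^2/7.
Then c_7 = (a_7 − i·b_7)/2 = -171·i/343 + 4·i·π^2/7.

Final answer: -171·i/343 + 4·i·π^2/7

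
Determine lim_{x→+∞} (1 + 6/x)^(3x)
As x → +∞: write (1 + 6/x)^(3x) = ((1 + 6/x)^x)^3 → (e^6)^3 = e^18.
Limit = e^(18).

Final answer: e^(18)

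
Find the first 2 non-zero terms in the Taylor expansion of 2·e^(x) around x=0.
2·x + 2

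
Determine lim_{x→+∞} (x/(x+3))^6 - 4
As x → +∞: x/(x+3) = 1/(1 + 3/x) → 1, and the 6th power of a limit-1 base also → 1; with the additive constant, 1 - 4 = -3.
Limit = -3.

Final answer: -3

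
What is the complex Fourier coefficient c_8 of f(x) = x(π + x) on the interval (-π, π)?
Compute the real Fourier coefficients first: a_8 = 1/16, b_8 = -π/4.
Then c_8 = (a_8 − i·b_8)/2 = 1/32 + i·π/8.

Final answer: 1/32 + i·π/8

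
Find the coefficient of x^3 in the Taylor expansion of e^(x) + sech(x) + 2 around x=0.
Expand to order 3: e^(x) + sech(x) + 2 = x^3/6 + x + 4 + O(x^4).
The coefficient of x^3 is 1/6.

Final answer: 1/6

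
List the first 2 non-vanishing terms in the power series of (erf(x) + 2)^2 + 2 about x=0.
8·x/√(π) + 6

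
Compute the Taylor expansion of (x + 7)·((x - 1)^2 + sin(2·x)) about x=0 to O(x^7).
4·x^6/15 + 28·x^5/15 - 4·x^4/3 - 25·x^3/3 + 7·x^2 + x + 7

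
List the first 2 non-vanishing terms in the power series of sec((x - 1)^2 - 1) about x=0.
2·x^2 + 1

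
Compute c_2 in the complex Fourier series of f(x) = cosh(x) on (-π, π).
Compute the real Fourier coefficients first: a_2 = 2·sinh(π)/(5·π), b_2 = 0.
Then c_2 = (a_2 − i·b_2)/2 = sinh(π)/(5·π).

Final answer: sinh(π)/(5·π)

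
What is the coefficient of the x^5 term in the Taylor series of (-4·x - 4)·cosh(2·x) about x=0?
Expand to order 5: (-4·x - 4)·cosh(2·x) = -8·x^5/3 - 8·x^4/3 - 8·x^3 - 8·x^2 - 4·x - 4 + O(x^6).
The coefficient of x^5 is -8/3.

Final answer: -8/3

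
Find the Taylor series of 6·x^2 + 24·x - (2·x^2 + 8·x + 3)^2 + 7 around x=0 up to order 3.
-32·x^3 - 70·x^2 - 24·x - 2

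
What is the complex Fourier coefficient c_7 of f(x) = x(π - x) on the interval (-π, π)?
Compute the real Fourier coefficients first: a_7 = 4/49, b_7 = 2·π/7.
Then c_7 = (a_7 − i·b_7)/2 = 2/49 - i·π/7.

Final answer: 2/49 - i·π/7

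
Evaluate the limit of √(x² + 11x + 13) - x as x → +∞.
This is an ∞ − ∞ indeterminate form.
Multiply and divide by the conjugate √(x²+11x + 13) + x; the x² terms cancel, leaving (11x + 13)/(√(x²+11x + 13)+x) → 11/2.
Limit = 11/2.

Final answer: 11/2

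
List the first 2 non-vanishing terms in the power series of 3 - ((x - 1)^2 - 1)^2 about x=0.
3 - 4·x^2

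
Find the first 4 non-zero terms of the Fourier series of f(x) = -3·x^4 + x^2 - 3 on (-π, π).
(-148 + 24·π^2)·cos(x) + (10 - 6·π^2)·cos(2·x) + (-20/9 + 8·π^2/3)·cos(3·x) - 3·π^4/5 - 3 + π^2/3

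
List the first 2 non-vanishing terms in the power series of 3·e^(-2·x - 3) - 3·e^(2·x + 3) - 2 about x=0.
x·(-6·e^(3) - 6·e^(-3)) - 3·e^(3) - 2 + 3·e^(-3)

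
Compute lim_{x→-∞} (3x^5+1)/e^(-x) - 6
The quotient is an ∞/∞ indeterminate form as x → -∞.
Compare growth rates of the dominant terms (exponentials ≫ polynomials ≫ logarithms), or apply L'Hôpital's rule; the quotient → 0.
Adding the constant: 0 - 6 = -6. Limit = -6.

Final answer: -6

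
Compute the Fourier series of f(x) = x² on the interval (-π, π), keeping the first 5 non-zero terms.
-4·cos(x) + cos(2·x) - 4·cos(3·x)/9 + cos(4·x)/4 + π^2/3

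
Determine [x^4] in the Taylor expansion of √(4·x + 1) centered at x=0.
Expand to order 4: √(4·x + 1) = -10·x^4 + 4·x^3 - 2·x^2 + 2·x + 1 + O(x^5).
The coefficient of x^4 is -10.

Final answer: -10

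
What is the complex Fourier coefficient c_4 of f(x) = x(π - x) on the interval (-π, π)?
Compute the real Fourier coefficients first: a_4 = -1/4, b_4 = -π/2.
Then c_4 = (a_4 − i·b_4)/2 = -1/8 + i·π/4.

Final answer: -1/8 + i·π/4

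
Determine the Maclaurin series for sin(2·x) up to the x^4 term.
-4·x^3/3 + 2·x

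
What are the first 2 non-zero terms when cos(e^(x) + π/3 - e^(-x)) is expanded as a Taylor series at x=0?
-√(3)·x + 1/2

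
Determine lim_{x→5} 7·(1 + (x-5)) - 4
Direct substitution at x = 5 gives 3.

Final answer: 3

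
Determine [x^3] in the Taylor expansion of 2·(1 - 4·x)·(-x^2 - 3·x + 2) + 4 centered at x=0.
Expand to order 3: 2·(1 - 4·x)·(-x^2 - 3·x + 2) + 4 = 8·x^3 + 22·x^2 - 22·x + 8 + O(x^4).
The coefficient of x^3 is 8.

Final answer: 8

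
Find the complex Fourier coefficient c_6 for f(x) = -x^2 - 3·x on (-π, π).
Compute the real Fourier coefficients first: a_6 = -1/9, b_6 = 1.
Then c_6 = (a_6 − i·b_6)/2 = -1/18 - i/2.

Final answer: -1/18 - i/2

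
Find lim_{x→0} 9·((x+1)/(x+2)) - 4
Direct substitution at x = 0 gives 1/2.

Final answer: 1/2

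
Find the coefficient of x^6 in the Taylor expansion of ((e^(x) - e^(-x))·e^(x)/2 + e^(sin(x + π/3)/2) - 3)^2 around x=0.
Expand to order 6: ((e^(x) - e^(-x))·e^(x)/2 + e^(sin(x + π/3)/2) - 3)^2 = x^6·(-3 + e^(√(3)/4))^2·(4/(45·(-3 + e^(√(3)/4))) + 209·√(3)·e^(√(3)/4)/(368640·(-3 + e^(√(3)/4))) - 1861·e^(√(3)/4)/(491520·(-3 + e^(√(3)/4))) + (2/(3·(-3 + e^(√(3)/4))) - 5·e^(√(3)/4)/(128·(-3 + e^(√(3)/4))) - √(3)·e^(√(3)/4)/(32·(-3 + e^(√(3)/4))))^2 + 2·(1/(-3 + e^(√(3)/4)) + e^(√(3)/4)/(4·(-3 + e^(√(3)/4))))·(2/(15·(-3 + e^(√(3)/4))) + 23·√(3)·e^(√(3)/4)/(3072·(-3 + e^(√(3)/4))) + 817·e^(√(3)/4)/(122880·(-3 + e^(√(3)/4)))) + 2·(1/(3·(-3 + e^(√(3)/4))) + 27·e^(√(3)/4)/(2048·(-3 + e^(√(3)/4))) + 5·√(3)·e^(√(3)/4)/(768·(-3 + e^(√(3)/4))))·(1/(-3 + e^(√(3)/4)) + e^(√(3)/4)/(32·(-3 + e^(√(3)/4))) - √(3)·e^(√(3)/4)/(8·(-3 + e^(√(3)/4))))) + x^5·(-3 + e^(√(3)/4))^2·(4/(15·(-3 + e^(√(3)/4))) + 23·√(3)·e^(√(3)/4)/(1536·(-3 + e^(√(3)/4))) + 817·e^(√(3)/4)/(61440·(-3 + e^(√(3)/4))) + 2·(2/(3·(-3 + e^(√(3)/4))) - 5·e^(√(3)/4)/(128·(-3 + e^(√(3)/4))) - √(3)·e^(√(3)/4)/(32·(-3 + e^(√(3)/4))))·(1/(-3 + e^(√(3)/4)) + e^(√(3)/4)/(32·(-3 + e^(√(3)/4))) - √(3)·e^(√(3)/4)/(8·(-3 + e^(√(3)/4)))) + 2·(1/(-3 + e^(√(3)/4)) + e^(√(3)/4)/(4·(-3 + e^(√(3)/4))))·(1/(3·(-3 + e^(√(3)/4))) + 27·e^(√(3)/4)/(2048·(-3 + e^(√(3)/4))) + 5·√(3)·e^(√(3)/4)/(768·(-3 + e^(√(3)/4))))) + x^4·(-3 + e^(√(3)/4))^2·(2/(3·(-3 + e^(√(3)/4))) + 27·e^(√(3)/4)/(1024·(-3 + e^(√(3)/4))) + 5·√(3)·e^(√(3)/4)/(384·(-3 + e^(√(3)/4))) + (1/(-3 + e^(√(3)/4)) + e^(√(3)/4)/(32·(-3 + e^(√(3)/4))) - √(3)·e^(√(3)/4)/(8·(-3 + e^(√(3)/4))))^2 + 2·(1/(-3 + e^(√(3)/4)) + e^(√(3)/4)/(4·(-3 + e^(√(3)/4))))·(2/(3·(-3 + e^(√(3)/4))) - 5·e^(√(3)/4)/(128·(-3 + e^(√(3)/4))) - √(3)·e^(√(3)/4)/(32·(-3 + e^(√(3)/4))))) + x^3·(-3 + e^(√(3)/4))^2·(4/(3·(-3 + e^(√(3)/4))) - 5·e^(√(3)/4)/(64·(-3 + e^(√(3)/4))) - √(3)·e^(√(3)/4)/(16·(-3 + e^(√(3)/4))) + 2·(1/(-3 + e^(√(3)/4)) + e^(√(3)/4)/(4·(-3 + e^(√(3)/4))))·(1/(-3 + e^(√(3)/4)) + e^(√(3)/4)/(32·(-3 + e^(√(3)/4))) - √(3)·e^(√(3)/4)/(8·(-3 + e^(√(3)/4))))) + x^2·(-3 + e^(√(3)/4))^2·(2/(-3 + e^(√(3)/4)) + e^(√(3)/4)/(16·(-3 + e^(√(3)/4))) - √(3)·e^(√(3)/4)/(4·(-3 + e^(√(3)/4))) + (1/(-3 + e^(√(3)/4)) + e^(√(3)/4)/(4·(-3 + e^(√(3)/4))))^2) + x·(-3 + e^(√(3)/4))^2·(2/(-3 + e^(√(3)/4)) + e^(√(3)/4)/(2·(-3 + e^(√(3)/4)))) + (-3 + e^(√(3)/4))^2 + O(x^7).
The coefficient of x^6 is (-3 + e^(√(3)/4))^2·(4/(45·(-3 + e^(√(3)/4))) + 209·√(3)·e^(√(3)/4)/(368640·(-3 + e^(√(3)/4))) - 1861·e^(√(3)/4)/(491520·(-3 + e^(√(3)/4))) + (2/(3·(-3 + e^(√(3)/4))) - 5·e^(√(3)/4)/(128·(-3 + e^(√(3)/4))) - √(3)·e^(√(3)/4)/(32·(-3 + e^(√(3)/4))))^2 + 2·(1/(-3 + e^(√(3)/4)) + e^(√(3)/4)/(4·(-3 + e^(√(3)/4))))·(2/(15·(-3 + e^(√(3)/4))) + 23·√(3)·e^(√(3)/4)/(3072·(-3 + e^(√(3)/4))) + 817·e^(√(3)/4)/(122880·(-3 + e^(√(3)/4)))) + 2·(1/(3·(-3 + e^(√(3)/4))) + 27·e^(√(3)/4)/(2048·(-3 + e^(√(3)/4))) + 5·√(3)·e^(√(3)/4)/(768·(-3 + e^(√(3)/4))))·(1/(-3 + e^(√(3)/4)) + e^(√(3)/4)/(32·(-3 + e^(√(3)/4))) - √(3)·e^(√(3)/4)/(8·(-3 + e^(√(3)/4))))).

Final answer: (-3 + e^(√(3)/4))^2·(4/(45·(-3 + e^(√(3)/4))) + 209·√(3)·e^(√(3)/4)/(368640·(-3 + e^(√(3)/4))) - 1861·e^(√(3)/4)/(491520·(-3 + e^(√(3)/4))) + (2/(3·(-3 + e^(√(3)/4))) - 5·e^(√(3)/4)/(128·(-3 + e^(√(3)/4))) - √(3)·e^(√(3)/4)/(32·(-3 + e^(√(3)/4))))^2 + 2·(1/(-3 + e^(√(3)/4)) + e^(√(3)/4)/(4·(-3 + e^(√(3)/4))))·(2/(15·(-3 + e^(√(3)/4))) + 23·√(3)·e^(√(3)/4)/(3072·(-3 + e^(√(3)/4))) + 817·e^(√(3)/4)/(122880·(-3 + e^(√(3)/4)))) + 2·(1/(3·(-3 + e^(√(3)/4))) + 27·e^(√(3)/4)/(2048·(-3 + e^(√(3)/4))) + 5·√(3)·e^(√(3)/4)/(768·(-3 + e^(√(3)/4))))·(1/(-3 + e^(√(3)/4)) + e^(√(3)/4)/(32·(-3 + e^(√(3)/4))) - √(3)·e^(√(3)/4)/(8·(-3 + e^(√(3)/4)))))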